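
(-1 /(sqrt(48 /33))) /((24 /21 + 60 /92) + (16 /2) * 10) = -161 * sqrt(11) /52676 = -0.01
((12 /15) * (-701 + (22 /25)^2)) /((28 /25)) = -437641 /875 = -500.16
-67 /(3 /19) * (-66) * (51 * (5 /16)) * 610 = 1089083325 /4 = 272270831.25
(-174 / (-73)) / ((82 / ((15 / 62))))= 1305 / 185566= 0.01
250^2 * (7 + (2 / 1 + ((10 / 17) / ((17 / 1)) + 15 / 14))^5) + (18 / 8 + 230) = 5016194024515308288864669 / 271062475878770744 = 18505674.78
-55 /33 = -5 /3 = -1.67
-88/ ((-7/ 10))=880/ 7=125.71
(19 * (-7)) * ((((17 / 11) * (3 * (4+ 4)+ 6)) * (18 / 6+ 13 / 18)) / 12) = -757435 / 396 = -1912.71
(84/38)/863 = 42/16397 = 0.00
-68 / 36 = -17 / 9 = -1.89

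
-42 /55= -0.76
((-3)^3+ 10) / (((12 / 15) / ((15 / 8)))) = -1275 / 32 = -39.84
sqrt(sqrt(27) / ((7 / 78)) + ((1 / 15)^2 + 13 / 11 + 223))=sqrt(44594550 * sqrt(3) + 299070079) / 1155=16.80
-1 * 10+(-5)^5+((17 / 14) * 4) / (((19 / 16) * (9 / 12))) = -1248689 / 399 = -3129.55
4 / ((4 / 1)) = 1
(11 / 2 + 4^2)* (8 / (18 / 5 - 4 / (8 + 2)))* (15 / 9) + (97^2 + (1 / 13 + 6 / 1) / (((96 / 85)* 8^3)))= 9498.59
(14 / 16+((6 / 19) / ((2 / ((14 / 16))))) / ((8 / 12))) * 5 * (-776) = -159565 / 38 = -4199.08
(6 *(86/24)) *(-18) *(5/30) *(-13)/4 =1677/8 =209.62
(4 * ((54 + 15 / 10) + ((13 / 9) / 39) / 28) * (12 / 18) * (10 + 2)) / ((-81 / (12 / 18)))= -671344 / 45927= -14.62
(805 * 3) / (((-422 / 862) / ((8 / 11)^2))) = -66615360 / 25531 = -2609.20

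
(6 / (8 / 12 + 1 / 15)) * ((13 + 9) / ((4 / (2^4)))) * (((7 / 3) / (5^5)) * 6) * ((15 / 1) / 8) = 756 / 125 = 6.05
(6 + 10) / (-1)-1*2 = -18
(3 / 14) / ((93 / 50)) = 0.12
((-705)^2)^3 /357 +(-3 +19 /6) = 343927169767200.80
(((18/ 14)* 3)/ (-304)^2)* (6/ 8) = 81/ 2587648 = 0.00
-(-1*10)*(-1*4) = -40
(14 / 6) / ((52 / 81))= 189 / 52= 3.63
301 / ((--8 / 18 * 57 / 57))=2709 / 4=677.25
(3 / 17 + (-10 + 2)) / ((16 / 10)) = -665 / 136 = -4.89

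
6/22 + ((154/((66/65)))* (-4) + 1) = -19978/33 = -605.39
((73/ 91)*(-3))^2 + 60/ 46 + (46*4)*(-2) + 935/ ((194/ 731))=116843266461/ 36949822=3162.21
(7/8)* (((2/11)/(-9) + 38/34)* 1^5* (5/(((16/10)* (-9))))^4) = 5050390625/361829597184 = 0.01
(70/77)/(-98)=-5/539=-0.01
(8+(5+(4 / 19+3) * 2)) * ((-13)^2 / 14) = 62361 / 266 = 234.44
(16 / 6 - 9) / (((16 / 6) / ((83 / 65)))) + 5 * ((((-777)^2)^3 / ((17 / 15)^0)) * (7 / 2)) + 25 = 2002476854989424361323 / 520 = 3850917028825816079.47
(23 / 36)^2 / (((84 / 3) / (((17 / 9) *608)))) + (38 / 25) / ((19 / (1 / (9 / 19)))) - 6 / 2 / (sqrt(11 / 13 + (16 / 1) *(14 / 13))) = 16.21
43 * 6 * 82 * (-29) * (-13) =7975812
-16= -16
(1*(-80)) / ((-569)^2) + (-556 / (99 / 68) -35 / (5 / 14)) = -15381893030 / 32052339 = -479.90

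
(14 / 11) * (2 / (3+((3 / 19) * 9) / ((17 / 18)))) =9044 / 16005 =0.57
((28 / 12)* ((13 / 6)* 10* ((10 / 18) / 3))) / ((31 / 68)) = 154700 / 7533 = 20.54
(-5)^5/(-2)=3125/2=1562.50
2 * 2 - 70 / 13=-18 / 13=-1.38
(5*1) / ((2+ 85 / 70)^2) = 196 / 405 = 0.48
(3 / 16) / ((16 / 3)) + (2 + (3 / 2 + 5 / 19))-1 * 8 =-20437 / 4864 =-4.20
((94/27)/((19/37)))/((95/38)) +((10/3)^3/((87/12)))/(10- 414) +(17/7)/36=194002159/70120260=2.77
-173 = -173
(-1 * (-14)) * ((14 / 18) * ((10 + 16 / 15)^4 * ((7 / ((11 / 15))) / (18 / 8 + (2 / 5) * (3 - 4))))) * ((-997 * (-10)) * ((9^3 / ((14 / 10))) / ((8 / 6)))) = 3281192287342.23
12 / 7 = 1.71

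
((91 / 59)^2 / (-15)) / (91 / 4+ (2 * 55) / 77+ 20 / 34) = -3941756 / 615562635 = -0.01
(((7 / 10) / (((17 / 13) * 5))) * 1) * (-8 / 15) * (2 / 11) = -728 / 70125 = -0.01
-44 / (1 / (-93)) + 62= 4154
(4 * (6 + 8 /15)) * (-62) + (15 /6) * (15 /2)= -96091 /60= -1601.52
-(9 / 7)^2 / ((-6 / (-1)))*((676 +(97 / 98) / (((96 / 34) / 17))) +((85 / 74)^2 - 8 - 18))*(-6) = 1086.52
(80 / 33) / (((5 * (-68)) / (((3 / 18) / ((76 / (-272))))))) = 8 / 1881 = 0.00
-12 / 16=-3 / 4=-0.75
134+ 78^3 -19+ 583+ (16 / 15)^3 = 1603972846 / 3375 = 475251.21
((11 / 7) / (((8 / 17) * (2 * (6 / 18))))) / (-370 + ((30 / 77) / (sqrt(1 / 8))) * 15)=-0.01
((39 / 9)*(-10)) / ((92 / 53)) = -3445 / 138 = -24.96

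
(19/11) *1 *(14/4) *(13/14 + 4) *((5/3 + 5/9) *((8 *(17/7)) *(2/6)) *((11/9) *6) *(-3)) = -594320/63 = -9433.65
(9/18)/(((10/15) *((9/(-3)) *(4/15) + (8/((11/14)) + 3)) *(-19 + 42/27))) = -0.00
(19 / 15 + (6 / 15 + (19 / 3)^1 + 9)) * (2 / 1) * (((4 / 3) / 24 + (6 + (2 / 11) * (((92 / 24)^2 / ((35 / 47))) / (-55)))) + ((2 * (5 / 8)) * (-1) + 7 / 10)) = 70501703 / 381150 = 184.97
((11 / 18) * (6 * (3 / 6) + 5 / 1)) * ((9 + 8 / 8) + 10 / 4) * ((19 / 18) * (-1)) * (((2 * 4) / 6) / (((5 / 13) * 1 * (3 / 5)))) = -271700 / 729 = -372.70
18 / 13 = 1.38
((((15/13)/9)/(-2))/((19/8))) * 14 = -280/741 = -0.38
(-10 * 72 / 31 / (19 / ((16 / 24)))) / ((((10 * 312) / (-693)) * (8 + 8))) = 693 / 61256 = 0.01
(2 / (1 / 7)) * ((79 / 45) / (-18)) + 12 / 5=1.03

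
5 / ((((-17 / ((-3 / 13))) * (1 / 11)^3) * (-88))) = -1815 / 1768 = -1.03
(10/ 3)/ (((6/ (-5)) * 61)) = -25/ 549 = -0.05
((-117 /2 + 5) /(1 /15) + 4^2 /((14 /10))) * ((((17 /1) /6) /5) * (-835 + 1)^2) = -2182596765 /7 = -311799537.86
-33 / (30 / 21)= -231 / 10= -23.10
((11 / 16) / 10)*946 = 5203 / 80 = 65.04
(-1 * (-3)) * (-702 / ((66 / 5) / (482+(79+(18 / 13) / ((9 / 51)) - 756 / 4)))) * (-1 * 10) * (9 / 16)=14999175 / 44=340890.34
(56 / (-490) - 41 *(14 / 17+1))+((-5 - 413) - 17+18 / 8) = -1208157 / 2380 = -507.63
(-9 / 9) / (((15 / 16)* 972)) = -0.00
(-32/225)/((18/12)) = -64/675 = -0.09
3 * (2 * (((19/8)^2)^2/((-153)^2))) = 130321/15980544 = 0.01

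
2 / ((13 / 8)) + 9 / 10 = 277 / 130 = 2.13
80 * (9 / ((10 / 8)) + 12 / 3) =896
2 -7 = -5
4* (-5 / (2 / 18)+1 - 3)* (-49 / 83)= 9212 / 83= 110.99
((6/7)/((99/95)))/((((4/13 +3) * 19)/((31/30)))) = 403/29799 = 0.01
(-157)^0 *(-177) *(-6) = 1062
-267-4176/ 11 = -7113/ 11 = -646.64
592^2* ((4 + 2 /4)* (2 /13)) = 242628.92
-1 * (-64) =64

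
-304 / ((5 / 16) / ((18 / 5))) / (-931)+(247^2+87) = 74847208 / 1225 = 61099.76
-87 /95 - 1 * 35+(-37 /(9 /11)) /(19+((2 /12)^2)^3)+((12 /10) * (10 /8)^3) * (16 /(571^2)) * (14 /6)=-420597498830091 /10982909532470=-38.30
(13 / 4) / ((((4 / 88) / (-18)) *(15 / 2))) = -858 / 5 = -171.60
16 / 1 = 16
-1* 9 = -9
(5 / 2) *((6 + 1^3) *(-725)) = -25375 / 2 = -12687.50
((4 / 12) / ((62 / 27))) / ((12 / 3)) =0.04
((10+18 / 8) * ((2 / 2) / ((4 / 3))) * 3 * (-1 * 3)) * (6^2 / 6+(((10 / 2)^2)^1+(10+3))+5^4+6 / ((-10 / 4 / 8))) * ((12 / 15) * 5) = -4298427 / 20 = -214921.35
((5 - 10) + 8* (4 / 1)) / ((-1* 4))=-27 / 4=-6.75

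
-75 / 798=-25 / 266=-0.09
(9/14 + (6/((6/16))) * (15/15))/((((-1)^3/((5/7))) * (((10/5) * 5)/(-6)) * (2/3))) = 2097/196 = 10.70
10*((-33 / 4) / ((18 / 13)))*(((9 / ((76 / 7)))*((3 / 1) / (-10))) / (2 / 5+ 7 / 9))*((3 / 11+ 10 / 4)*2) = 2248155 / 32224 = 69.77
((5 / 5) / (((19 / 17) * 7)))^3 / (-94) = -0.00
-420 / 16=-105 / 4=-26.25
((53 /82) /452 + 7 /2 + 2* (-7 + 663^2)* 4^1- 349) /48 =43440867395 /593024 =73253.14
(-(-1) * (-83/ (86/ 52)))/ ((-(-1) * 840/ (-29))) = 31291/ 18060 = 1.73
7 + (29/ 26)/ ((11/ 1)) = 2031/ 286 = 7.10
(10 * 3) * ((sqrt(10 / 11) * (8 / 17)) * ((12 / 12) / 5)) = 48 * sqrt(110) / 187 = 2.69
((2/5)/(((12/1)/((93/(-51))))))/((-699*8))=31/2851920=0.00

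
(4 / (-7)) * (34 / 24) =-17 / 21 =-0.81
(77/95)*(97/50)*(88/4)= 82159/2375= 34.59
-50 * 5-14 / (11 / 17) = -2988 / 11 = -271.64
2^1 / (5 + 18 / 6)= 1 / 4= 0.25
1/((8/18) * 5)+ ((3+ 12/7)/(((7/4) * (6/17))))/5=1937/980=1.98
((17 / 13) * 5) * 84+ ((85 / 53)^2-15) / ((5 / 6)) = 19511664 / 36517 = 534.32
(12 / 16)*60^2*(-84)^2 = 19051200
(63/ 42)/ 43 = 3/ 86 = 0.03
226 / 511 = 0.44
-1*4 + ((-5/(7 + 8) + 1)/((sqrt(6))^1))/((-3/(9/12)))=-4 - sqrt(6)/36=-4.07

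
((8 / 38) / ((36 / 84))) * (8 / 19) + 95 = 103109 / 1083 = 95.21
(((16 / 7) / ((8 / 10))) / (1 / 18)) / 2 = 180 / 7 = 25.71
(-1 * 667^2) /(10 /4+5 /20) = -1779556 /11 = -161777.82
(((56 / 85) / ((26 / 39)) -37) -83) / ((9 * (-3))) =1124 / 255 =4.41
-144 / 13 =-11.08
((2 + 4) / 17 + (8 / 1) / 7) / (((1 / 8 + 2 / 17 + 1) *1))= 1424 / 1183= 1.20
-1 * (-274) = 274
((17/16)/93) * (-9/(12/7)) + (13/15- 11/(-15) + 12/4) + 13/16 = 53097/9920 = 5.35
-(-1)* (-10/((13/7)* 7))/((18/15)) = -25/39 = -0.64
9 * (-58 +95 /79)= -40383 /79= -511.18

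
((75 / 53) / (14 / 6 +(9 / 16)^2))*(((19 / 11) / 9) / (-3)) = -24320 / 711843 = -0.03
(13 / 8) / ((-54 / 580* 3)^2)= 273325 / 13122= 20.83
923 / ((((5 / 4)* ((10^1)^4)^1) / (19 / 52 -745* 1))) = -2749191 / 50000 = -54.98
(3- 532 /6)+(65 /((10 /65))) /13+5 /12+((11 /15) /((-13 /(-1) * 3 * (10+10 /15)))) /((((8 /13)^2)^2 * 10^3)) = -103710695833 /1966080000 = -52.75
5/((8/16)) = 10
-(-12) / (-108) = -1 / 9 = -0.11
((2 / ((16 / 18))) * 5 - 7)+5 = 37 / 4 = 9.25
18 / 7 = 2.57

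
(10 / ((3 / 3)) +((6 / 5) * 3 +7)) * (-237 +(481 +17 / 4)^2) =387659967 / 80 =4845749.59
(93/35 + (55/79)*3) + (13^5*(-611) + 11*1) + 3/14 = -1254535838931/5530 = -226860007.04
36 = 36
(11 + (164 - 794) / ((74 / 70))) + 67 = -517.95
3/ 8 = 0.38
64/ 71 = 0.90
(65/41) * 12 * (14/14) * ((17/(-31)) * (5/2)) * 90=-2983500/1271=-2347.36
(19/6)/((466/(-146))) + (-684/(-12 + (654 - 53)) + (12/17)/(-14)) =-11365703/5157222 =-2.20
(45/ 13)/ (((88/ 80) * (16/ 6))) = 675/ 572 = 1.18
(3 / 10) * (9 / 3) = 9 / 10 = 0.90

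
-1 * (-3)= 3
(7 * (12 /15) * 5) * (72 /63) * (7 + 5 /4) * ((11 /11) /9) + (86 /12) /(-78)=13685 /468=29.24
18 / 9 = 2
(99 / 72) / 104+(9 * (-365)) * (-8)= 21864971 / 832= 26280.01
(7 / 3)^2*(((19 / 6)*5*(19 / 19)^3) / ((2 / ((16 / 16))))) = 4655 / 108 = 43.10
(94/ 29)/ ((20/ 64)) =1504/ 145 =10.37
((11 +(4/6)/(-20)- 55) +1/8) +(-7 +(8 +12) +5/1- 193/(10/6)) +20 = -2921/24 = -121.71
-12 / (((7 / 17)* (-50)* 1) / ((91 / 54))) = 221 / 225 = 0.98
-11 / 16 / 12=-11 / 192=-0.06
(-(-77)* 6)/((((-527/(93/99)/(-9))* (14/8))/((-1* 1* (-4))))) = 288/17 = 16.94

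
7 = 7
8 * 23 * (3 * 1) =552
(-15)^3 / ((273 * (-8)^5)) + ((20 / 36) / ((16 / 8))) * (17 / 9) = 126821365 / 241532928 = 0.53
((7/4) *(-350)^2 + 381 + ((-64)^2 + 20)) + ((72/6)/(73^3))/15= 425724644124/1945085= 218872.00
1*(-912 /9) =-304 /3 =-101.33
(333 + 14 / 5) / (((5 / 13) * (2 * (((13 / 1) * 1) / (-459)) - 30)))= -10018593 / 344900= -29.05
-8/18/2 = -2/9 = -0.22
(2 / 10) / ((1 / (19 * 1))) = 19 / 5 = 3.80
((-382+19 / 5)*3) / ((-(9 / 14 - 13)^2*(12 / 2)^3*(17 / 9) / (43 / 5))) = 3984337 / 25439650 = 0.16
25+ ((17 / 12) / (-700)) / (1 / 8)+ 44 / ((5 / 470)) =4369033 / 1050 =4160.98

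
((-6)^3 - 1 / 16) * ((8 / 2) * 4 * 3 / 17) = -10371 / 17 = -610.06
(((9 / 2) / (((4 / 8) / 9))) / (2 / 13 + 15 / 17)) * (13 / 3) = 77571 / 229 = 338.74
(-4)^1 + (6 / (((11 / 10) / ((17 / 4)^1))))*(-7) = -1829 / 11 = -166.27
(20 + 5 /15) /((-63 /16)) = -976 /189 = -5.16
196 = 196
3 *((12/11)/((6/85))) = 510/11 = 46.36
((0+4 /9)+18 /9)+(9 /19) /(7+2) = 427 /171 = 2.50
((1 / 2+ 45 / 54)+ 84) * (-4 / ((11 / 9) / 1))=-279.27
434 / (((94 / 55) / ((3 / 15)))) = 2387 / 47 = 50.79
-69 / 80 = -0.86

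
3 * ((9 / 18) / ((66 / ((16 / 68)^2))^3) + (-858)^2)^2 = 407774296556812211807422014505337104 / 250812652469785208341803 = 1625812304688.00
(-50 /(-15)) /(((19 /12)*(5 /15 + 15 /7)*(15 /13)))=14 /19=0.74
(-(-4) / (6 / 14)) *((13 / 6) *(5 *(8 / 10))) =728 / 9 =80.89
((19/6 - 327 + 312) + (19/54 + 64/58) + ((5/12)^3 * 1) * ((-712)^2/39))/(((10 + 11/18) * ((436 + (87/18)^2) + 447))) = 227173688/2349516403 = 0.10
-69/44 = -1.57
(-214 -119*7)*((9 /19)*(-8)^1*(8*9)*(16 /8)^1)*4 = 43421184 /19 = 2285325.47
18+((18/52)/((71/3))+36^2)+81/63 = 16996311/12922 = 1315.30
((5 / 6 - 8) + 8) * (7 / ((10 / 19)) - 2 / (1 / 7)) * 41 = -287 / 12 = -23.92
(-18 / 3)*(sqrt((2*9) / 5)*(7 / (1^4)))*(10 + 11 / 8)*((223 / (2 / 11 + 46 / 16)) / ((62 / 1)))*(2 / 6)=-4687683*sqrt(10) / 41695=-355.53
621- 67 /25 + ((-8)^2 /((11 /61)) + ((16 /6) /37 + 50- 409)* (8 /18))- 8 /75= 223515958 /274725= 813.60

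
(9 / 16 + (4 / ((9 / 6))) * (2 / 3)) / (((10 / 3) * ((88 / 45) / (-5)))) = -5055 / 2816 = -1.80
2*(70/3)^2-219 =7829/9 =869.89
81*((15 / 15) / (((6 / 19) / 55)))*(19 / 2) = 536085 / 4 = 134021.25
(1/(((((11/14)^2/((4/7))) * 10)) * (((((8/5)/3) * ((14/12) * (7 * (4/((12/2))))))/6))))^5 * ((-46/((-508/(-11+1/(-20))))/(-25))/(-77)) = -70893300441132/532870294679452431625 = -0.00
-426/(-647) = 0.66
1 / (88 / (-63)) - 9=-855 / 88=-9.72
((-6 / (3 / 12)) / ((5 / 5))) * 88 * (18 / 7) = -38016 / 7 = -5430.86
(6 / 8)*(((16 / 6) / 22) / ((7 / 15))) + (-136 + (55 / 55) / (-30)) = -313787 / 2310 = -135.84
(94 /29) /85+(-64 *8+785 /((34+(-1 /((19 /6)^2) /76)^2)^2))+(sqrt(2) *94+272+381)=94 *sqrt(2)+35752018482525957074852 /252277201329123240785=274.65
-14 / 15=-0.93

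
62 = 62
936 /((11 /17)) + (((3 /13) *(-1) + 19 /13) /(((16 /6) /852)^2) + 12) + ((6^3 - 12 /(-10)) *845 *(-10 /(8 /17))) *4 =-2212681074 /143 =-15473294.22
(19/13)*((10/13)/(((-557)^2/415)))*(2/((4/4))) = 157700/52432081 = 0.00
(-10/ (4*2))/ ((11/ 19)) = -95/ 44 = -2.16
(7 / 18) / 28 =1 / 72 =0.01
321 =321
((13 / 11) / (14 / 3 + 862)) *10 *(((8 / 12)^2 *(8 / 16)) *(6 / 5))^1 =1 / 275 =0.00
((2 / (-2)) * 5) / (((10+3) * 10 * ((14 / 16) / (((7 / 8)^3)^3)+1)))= -5764801 / 586092442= -0.01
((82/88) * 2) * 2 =41/11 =3.73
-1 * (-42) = 42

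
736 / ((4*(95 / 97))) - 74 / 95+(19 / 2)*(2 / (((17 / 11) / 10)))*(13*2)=5464458 / 1615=3383.57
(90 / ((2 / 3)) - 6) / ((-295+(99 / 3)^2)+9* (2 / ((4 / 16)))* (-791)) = -3 / 1306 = -0.00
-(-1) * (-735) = -735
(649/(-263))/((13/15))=-9735/3419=-2.85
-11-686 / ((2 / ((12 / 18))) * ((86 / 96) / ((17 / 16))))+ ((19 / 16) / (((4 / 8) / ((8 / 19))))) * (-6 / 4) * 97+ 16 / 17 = -623935 / 1462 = -426.77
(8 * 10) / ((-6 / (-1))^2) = 20 / 9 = 2.22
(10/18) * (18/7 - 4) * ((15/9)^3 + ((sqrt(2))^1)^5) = -200 * sqrt(2)/63 - 6250/1701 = -8.16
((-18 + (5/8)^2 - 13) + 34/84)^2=1647954025/1806336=912.32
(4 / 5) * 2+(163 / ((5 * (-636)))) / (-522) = 2656099 / 1659960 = 1.60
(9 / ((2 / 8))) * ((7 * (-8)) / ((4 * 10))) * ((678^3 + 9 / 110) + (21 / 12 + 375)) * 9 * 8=-311017863283848 / 275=-1130974048304.90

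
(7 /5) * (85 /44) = 119 /44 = 2.70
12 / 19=0.63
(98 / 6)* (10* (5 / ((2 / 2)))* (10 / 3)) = 24500 / 9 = 2722.22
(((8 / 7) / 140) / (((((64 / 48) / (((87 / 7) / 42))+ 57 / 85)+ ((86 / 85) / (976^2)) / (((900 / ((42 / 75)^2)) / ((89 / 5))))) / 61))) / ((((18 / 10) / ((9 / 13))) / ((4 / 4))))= 5924204100000000 / 160115000114947787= 0.04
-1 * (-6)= 6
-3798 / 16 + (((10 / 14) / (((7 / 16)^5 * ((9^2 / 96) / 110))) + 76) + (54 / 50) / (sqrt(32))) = 27 * sqrt(2) / 200 + 143538609607 / 25412184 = 5648.61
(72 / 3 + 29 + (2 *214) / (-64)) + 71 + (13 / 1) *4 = 2709 / 16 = 169.31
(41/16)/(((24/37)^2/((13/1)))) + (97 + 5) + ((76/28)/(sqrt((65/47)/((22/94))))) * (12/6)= 38 * sqrt(715)/455 + 1669709/9216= 183.41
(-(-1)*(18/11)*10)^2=32400/121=267.77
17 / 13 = 1.31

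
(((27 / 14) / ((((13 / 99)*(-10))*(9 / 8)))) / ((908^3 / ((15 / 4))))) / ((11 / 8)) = -0.00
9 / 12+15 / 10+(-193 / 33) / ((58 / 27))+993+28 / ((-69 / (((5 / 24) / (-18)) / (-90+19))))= 41879778445 / 42195087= 992.53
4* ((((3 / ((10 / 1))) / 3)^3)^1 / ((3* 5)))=1 / 3750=0.00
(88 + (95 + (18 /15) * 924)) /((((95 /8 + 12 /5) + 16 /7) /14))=5063856 /4637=1092.05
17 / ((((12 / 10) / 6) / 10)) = 850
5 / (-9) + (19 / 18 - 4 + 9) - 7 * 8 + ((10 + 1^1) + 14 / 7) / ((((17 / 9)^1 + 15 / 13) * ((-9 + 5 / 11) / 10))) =-928621 / 16732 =-55.50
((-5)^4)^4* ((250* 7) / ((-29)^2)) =267028808593750 / 841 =317513446603.75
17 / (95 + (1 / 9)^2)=1377 / 7696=0.18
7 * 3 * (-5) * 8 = -840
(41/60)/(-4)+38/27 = 2671/2160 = 1.24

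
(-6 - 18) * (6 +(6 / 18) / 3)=-440 / 3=-146.67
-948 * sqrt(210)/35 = -392.51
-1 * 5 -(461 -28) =-438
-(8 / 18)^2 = -16 / 81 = -0.20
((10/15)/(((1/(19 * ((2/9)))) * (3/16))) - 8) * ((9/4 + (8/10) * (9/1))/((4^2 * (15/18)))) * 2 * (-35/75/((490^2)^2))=-71/882367500000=-0.00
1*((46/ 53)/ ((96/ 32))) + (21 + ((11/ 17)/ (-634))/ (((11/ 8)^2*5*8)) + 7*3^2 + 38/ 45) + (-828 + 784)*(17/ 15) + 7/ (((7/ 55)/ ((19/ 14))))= 43509512087/ 395865162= 109.91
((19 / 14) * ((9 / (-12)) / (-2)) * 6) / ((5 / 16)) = 9.77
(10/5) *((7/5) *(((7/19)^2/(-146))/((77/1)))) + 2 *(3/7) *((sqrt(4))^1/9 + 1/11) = 0.27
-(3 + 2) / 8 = -5 / 8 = -0.62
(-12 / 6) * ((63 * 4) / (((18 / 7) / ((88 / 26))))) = -8624 / 13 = -663.38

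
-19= -19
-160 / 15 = -32 / 3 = -10.67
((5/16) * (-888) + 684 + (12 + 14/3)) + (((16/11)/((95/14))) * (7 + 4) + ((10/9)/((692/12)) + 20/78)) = 545846101/1281930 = 425.80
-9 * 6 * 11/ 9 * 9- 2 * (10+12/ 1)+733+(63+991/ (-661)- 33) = 81634/ 661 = 123.50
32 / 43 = 0.74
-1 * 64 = -64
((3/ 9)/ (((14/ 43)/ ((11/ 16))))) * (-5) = -2365/ 672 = -3.52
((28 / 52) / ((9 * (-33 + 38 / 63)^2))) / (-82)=-3087 / 4440615946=-0.00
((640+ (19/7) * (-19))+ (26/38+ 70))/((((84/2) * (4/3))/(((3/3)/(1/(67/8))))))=2936677/29792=98.57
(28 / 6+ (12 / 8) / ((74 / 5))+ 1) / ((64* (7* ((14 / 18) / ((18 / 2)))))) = 69147 / 464128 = 0.15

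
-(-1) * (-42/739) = -42/739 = -0.06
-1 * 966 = -966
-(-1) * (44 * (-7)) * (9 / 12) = -231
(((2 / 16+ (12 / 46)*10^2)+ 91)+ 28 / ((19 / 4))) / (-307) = -430381 / 1073272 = -0.40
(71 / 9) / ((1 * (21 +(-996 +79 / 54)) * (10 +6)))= -213 / 420568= -0.00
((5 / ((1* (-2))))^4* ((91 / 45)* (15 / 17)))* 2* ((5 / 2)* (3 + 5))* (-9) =-853125 / 34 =-25091.91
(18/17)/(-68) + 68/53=38827/30634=1.27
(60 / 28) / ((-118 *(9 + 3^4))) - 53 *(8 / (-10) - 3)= 4990687 / 24780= 201.40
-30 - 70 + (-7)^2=-51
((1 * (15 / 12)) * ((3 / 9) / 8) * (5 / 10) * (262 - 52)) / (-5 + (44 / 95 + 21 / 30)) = -16625 / 11664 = -1.43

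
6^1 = 6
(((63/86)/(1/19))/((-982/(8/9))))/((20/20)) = -266/21113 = -0.01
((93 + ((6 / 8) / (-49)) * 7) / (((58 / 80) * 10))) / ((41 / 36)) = 93636 / 8323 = 11.25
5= 5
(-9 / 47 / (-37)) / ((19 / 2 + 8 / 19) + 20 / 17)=0.00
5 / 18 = 0.28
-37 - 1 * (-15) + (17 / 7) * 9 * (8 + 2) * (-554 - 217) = -168540.57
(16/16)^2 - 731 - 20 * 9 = -910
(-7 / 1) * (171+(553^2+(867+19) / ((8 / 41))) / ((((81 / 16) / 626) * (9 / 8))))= -174074805989 / 729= -238785742.10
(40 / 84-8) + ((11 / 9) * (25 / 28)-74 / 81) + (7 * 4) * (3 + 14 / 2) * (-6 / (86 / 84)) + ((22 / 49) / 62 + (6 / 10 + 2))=-174134074291 / 105813540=-1645.67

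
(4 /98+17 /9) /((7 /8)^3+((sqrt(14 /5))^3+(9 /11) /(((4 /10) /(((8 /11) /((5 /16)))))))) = 59919548480000 /43090127806257- 882751569920 * sqrt(70) /6155732543751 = 0.19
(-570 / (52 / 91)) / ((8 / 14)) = -13965 / 8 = -1745.62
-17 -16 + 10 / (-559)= -33.02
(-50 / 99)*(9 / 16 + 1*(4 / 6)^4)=-0.38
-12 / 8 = -3 / 2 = -1.50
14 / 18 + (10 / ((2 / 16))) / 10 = 79 / 9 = 8.78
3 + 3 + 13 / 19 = 6.68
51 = 51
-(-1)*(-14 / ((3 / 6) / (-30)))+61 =901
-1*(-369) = 369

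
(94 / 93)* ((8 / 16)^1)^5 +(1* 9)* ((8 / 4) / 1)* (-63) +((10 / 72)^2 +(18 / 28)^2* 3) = -139367423 / 123039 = -1132.71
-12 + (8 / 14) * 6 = -60 / 7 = -8.57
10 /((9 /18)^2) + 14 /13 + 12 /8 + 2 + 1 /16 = 9285 /208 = 44.64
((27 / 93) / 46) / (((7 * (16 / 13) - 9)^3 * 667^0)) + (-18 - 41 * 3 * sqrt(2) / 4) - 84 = -18201273 / 178250 - 123 * sqrt(2) / 4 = -145.60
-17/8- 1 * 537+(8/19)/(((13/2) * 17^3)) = -5233872815/9708088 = -539.12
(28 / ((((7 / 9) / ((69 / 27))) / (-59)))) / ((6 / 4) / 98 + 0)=-354629.33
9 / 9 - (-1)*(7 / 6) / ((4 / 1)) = 1.29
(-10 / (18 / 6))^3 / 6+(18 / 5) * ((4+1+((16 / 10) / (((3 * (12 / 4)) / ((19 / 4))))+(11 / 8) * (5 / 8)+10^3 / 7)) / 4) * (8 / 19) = 50.50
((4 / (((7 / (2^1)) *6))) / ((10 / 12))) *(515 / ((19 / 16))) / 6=6592 / 399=16.52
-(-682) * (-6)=-4092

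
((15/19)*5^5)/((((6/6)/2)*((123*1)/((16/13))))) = 500000/10127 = 49.37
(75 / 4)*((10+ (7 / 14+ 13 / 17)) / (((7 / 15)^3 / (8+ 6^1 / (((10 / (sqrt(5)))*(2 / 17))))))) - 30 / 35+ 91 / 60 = 5817043241 / 349860+ 58168125*sqrt(5) / 5488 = 40327.19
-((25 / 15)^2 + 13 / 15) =-164 / 45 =-3.64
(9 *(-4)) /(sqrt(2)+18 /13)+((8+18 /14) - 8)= 603 - 3042 *sqrt(2) /7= -11.58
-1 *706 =-706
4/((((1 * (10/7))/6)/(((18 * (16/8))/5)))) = 3024/25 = 120.96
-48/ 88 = -6/ 11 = -0.55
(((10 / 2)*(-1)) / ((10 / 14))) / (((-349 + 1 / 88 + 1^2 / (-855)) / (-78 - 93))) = -3.43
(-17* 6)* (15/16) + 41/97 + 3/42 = -516751/5432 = -95.13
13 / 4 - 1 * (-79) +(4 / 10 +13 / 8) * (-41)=-31 / 40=-0.78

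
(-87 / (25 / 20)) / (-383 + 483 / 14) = 696 / 3485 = 0.20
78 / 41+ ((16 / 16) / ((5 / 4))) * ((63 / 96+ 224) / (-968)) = 2725411 / 1587520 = 1.72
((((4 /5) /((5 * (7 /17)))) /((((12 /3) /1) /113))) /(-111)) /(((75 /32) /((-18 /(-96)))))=-3842 /485625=-0.01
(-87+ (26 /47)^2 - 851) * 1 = -2071366 /2209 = -937.69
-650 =-650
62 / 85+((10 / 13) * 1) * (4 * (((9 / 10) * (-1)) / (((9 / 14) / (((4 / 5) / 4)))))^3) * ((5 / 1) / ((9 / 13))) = 23102 / 95625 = 0.24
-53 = -53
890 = 890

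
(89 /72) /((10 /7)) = 623 /720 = 0.87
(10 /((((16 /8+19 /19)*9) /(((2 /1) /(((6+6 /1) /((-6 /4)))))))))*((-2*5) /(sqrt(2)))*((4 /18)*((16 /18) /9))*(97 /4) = 4850*sqrt(2) /19683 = 0.35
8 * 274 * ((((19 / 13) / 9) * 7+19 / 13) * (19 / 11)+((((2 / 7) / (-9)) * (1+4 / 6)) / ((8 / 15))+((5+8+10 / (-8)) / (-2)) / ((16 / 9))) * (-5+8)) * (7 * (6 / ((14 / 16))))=-1808489050 / 3003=-602227.46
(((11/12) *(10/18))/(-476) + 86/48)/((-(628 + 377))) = -92051/51665040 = -0.00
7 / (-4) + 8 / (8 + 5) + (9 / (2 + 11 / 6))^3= 7470275 / 632684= 11.81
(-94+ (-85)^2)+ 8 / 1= 7139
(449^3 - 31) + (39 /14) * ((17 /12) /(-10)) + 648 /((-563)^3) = 9045906280275972993 /99933986320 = 90518817.61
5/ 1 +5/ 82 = 415/ 82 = 5.06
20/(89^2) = 20/7921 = 0.00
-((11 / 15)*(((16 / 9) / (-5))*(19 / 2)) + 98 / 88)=40493 / 29700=1.36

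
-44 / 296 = -11 / 74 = -0.15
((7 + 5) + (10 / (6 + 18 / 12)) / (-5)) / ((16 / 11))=121 / 15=8.07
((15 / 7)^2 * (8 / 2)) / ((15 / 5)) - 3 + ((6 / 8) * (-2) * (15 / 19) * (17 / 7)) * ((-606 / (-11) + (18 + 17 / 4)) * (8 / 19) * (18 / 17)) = -18687447 / 194579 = -96.04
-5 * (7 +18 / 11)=-475 / 11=-43.18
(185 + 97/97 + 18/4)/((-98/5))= -1905/196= -9.72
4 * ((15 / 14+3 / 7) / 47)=6 / 47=0.13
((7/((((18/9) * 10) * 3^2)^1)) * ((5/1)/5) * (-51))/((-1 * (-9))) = -119/540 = -0.22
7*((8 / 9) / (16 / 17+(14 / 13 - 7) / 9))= 12376 / 563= 21.98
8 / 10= 4 / 5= 0.80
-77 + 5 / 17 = -1304 / 17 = -76.71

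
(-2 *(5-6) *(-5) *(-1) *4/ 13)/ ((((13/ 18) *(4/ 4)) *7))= 0.61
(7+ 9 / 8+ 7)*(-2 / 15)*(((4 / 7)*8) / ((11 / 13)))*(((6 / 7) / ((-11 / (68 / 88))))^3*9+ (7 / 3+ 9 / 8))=-655276927409 / 17400755295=-37.66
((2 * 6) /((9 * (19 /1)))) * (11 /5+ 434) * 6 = 17448 /95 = 183.66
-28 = -28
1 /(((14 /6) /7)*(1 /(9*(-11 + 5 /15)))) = -288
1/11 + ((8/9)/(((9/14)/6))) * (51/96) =1336/297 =4.50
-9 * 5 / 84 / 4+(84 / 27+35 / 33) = 44771 / 11088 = 4.04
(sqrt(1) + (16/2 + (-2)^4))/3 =25/3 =8.33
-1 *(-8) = 8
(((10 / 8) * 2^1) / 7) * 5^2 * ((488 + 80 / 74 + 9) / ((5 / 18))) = 4146525 / 259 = 16009.75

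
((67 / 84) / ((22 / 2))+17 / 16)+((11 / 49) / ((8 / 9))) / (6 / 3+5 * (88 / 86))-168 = -36687809 / 219912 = -166.83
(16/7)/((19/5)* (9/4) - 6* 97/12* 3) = -320/19173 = -0.02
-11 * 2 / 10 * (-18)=198 / 5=39.60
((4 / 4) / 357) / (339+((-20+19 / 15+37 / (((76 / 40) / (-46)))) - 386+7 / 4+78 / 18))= -380 / 129614919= -0.00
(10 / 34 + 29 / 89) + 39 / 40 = 96527 / 60520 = 1.59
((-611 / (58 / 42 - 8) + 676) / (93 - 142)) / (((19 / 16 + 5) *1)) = -1708720 / 674289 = -2.53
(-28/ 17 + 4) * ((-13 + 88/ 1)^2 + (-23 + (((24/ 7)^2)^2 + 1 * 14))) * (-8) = -108314.02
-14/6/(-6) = 7/18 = 0.39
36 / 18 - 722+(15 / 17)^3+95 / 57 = -10577390 / 14739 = -717.65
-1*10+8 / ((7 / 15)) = 50 / 7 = 7.14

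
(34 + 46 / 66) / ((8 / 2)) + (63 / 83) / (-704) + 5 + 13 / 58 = 70648103 / 5083584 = 13.90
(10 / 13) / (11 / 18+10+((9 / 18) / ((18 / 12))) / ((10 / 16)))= 900 / 13039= 0.07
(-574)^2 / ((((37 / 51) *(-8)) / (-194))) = 407479443 / 37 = 11012957.92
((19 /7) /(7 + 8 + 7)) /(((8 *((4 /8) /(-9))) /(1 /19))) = -9 /616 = -0.01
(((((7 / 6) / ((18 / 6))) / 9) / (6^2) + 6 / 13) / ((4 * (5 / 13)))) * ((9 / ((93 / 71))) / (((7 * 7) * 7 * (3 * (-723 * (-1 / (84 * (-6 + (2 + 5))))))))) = 2490893 / 10674863640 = 0.00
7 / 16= 0.44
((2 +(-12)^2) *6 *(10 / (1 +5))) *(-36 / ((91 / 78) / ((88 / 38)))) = -13875840 / 133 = -104329.62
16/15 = 1.07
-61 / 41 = -1.49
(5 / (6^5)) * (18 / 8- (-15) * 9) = 305 / 3456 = 0.09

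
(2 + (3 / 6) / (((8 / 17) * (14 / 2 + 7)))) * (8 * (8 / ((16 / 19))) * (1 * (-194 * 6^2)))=-7712955 / 7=-1101850.71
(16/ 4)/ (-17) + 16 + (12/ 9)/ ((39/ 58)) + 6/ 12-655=-2533001/ 3978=-636.75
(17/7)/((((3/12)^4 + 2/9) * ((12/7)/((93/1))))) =303552/521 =582.63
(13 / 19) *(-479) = -6227 / 19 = -327.74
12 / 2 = 6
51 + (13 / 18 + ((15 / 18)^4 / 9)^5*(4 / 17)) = 47457369445140202575409 / 917543123840934346752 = 51.72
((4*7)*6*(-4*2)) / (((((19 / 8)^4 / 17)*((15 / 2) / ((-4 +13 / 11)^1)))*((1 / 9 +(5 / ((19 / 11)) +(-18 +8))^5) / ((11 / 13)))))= -82682707968 / 6557858665735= -0.01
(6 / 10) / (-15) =-1 / 25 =-0.04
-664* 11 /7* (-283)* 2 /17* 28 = 972720.94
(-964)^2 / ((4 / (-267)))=-62030508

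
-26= -26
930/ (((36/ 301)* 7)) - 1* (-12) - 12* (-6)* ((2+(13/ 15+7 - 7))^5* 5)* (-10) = -4696691051/ 6750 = -695806.08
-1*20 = -20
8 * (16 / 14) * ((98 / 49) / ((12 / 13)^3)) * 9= 4394 / 21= 209.24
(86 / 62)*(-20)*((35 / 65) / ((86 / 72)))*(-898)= 4525920 / 403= 11230.57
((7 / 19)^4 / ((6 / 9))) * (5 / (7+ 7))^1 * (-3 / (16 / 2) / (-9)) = 1715 / 4170272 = 0.00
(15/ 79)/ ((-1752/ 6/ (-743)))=11145/ 23068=0.48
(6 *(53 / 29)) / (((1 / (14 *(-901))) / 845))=-3389507940 / 29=-116879584.14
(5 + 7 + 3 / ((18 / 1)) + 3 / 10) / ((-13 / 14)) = -2618 / 195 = -13.43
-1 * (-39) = 39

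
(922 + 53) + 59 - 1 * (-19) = 1053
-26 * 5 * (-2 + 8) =-780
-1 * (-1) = 1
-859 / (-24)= 35.79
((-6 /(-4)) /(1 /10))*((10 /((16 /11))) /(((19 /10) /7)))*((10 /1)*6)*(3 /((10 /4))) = 519750 /19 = 27355.26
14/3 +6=32/3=10.67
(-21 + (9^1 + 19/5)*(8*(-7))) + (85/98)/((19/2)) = -3434034/4655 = -737.71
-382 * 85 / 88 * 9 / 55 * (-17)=496791 / 484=1026.43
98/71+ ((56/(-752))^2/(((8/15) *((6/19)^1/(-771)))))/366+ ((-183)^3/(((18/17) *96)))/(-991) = 75424210630327/1213577521792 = 62.15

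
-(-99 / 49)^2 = -9801 / 2401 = -4.08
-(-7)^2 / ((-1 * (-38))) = -49 / 38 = -1.29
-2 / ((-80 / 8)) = 1 / 5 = 0.20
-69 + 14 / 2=-62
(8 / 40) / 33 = 1 / 165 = 0.01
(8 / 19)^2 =64 / 361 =0.18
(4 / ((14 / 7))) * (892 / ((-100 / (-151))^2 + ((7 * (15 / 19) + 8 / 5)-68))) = -3864313480 / 130908183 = -29.52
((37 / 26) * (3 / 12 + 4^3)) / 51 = 9509 / 5304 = 1.79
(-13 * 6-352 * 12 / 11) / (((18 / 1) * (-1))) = 77 / 3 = 25.67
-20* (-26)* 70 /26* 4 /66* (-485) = -1358000 /33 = -41151.52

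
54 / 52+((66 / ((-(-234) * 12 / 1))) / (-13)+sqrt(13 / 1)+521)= sqrt(13)+3176071 / 6084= 525.64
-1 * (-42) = 42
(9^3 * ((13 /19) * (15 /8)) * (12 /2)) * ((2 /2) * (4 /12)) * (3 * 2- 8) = -142155 /38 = -3740.92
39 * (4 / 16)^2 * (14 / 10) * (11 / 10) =3003 / 800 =3.75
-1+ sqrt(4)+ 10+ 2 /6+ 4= 46 /3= 15.33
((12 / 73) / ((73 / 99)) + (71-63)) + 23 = 166387 / 5329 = 31.22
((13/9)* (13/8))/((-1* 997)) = -169/71784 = -0.00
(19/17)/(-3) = -19/51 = -0.37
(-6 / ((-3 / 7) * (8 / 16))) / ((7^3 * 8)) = 1 / 98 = 0.01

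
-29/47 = -0.62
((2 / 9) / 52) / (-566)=-1 / 132444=-0.00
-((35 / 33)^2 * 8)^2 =-96040000 / 1185921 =-80.98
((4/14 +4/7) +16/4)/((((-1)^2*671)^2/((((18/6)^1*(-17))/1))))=-1734/3151687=-0.00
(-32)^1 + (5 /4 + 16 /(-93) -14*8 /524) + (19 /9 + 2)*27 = 3891943 /48732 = 79.86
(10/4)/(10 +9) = 5/38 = 0.13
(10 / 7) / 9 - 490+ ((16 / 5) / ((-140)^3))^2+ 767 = 277.16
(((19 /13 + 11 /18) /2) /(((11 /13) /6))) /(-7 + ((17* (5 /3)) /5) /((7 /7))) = -485 /88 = -5.51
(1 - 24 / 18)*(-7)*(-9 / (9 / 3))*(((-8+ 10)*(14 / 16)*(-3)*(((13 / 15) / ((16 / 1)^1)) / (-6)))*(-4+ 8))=-637 / 480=-1.33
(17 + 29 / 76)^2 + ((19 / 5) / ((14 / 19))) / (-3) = 300.40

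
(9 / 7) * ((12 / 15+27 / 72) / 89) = 423 / 24920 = 0.02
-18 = -18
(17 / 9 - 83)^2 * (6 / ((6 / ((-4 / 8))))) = -266450 / 81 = -3289.51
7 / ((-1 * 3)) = -7 / 3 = -2.33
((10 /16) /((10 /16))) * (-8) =-8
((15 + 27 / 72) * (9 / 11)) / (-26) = -1107 / 2288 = -0.48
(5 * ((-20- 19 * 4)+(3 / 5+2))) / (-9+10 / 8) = 1868 / 31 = 60.26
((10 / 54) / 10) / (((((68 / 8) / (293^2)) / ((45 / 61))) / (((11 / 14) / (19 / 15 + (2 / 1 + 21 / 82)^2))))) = 79371692950 / 4653969929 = 17.05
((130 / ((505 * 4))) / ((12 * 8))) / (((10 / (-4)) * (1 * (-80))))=13 / 3878400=0.00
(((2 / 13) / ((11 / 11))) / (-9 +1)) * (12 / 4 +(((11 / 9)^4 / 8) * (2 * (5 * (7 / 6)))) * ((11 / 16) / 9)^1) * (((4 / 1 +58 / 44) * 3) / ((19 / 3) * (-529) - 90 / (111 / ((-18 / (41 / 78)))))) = 111744090461 / 372496450968576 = 0.00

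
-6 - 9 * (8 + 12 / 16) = -84.75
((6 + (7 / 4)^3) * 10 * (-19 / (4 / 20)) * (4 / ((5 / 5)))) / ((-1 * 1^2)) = 345325 / 8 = 43165.62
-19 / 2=-9.50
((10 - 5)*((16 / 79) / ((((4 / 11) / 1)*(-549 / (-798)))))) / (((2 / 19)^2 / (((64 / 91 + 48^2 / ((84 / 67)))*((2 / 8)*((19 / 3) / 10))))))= 59956000544 / 563823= 106338.34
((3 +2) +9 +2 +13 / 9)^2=24649 / 81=304.31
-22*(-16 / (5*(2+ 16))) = 176 / 45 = 3.91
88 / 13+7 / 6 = 619 / 78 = 7.94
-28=-28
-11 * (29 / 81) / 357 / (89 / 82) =-26158 / 2573613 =-0.01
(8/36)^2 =4/81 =0.05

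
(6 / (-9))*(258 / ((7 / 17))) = -2924 / 7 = -417.71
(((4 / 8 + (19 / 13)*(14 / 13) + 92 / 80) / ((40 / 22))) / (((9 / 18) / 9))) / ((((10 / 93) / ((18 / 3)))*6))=100328679 / 338000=296.83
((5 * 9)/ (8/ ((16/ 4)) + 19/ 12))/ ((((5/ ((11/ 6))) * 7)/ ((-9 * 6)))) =-10692/ 301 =-35.52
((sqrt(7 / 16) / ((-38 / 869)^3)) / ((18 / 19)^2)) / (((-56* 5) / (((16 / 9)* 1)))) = 656234909* sqrt(7) / 31026240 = 55.96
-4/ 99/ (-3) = 4/ 297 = 0.01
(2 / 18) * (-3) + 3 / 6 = 1 / 6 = 0.17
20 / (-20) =-1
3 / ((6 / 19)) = 19 / 2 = 9.50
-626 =-626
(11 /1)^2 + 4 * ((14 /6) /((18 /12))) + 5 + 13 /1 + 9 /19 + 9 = 154.70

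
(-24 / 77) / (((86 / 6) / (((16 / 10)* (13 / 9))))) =-832 / 16555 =-0.05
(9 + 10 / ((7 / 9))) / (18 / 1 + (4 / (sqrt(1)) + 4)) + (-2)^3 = -1303 / 182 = -7.16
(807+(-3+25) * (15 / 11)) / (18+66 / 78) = 10881 / 245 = 44.41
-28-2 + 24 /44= -324 /11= -29.45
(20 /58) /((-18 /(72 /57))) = -40 /1653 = -0.02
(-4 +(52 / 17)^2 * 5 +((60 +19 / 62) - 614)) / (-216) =9154513 / 3870288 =2.37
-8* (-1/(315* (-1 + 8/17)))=-136/2835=-0.05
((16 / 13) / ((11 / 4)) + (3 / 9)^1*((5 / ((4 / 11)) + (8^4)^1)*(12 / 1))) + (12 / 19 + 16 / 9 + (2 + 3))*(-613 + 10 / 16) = 776114923 / 65208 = 11902.14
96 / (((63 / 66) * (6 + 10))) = 44 / 7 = 6.29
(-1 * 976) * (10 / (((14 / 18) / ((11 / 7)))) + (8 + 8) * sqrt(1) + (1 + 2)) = -1874896 / 49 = -38263.18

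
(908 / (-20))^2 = 51529 / 25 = 2061.16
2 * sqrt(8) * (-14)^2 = 784 * sqrt(2) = 1108.74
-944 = -944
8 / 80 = 1 / 10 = 0.10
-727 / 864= -0.84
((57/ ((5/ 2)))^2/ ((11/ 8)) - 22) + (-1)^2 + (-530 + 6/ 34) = -807644/ 4675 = -172.76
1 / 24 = 0.04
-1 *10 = -10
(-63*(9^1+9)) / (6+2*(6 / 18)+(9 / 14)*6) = -23814 / 221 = -107.76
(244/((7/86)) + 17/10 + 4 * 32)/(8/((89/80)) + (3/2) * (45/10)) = 38967582/173705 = 224.33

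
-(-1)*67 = 67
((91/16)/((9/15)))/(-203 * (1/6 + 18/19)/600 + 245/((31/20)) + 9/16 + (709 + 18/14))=140697375/12891503398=0.01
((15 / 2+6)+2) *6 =93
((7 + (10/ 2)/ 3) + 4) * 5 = 190/ 3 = 63.33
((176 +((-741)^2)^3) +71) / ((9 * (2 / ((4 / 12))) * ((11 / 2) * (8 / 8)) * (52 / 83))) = 264231138859776752 / 297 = 889667134208002.53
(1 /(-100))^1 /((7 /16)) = -4 /175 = -0.02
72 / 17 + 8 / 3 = 352 / 51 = 6.90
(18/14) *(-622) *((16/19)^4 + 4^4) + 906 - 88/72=-1676726558663/8210223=-204224.24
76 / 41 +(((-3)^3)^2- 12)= 29473 / 41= 718.85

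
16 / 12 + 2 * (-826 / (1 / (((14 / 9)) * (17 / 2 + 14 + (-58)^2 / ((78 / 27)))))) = -118958816 / 39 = -3050226.05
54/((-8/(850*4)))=-22950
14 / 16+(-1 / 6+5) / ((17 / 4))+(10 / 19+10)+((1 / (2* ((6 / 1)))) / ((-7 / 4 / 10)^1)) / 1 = 654553 / 54264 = 12.06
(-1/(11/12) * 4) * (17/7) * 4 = -3264/77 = -42.39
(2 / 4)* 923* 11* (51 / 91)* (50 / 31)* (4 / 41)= 3983100 / 8897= 447.69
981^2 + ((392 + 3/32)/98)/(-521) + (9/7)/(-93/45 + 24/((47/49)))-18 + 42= 25446126309586139/26440691648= 962385.05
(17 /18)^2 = 289 /324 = 0.89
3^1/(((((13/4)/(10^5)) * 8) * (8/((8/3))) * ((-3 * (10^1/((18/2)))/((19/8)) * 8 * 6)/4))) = -11875/52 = -228.37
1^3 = 1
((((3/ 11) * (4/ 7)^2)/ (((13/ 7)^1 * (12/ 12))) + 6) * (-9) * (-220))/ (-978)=-181620/ 14833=-12.24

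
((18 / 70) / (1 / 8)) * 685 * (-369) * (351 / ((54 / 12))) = -283905648 / 7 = -40557949.71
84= 84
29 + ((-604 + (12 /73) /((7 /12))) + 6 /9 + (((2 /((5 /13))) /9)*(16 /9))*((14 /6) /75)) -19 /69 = -615065357264 /1070992125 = -574.29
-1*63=-63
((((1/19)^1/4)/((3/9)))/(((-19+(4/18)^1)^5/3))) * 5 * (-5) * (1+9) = 66430125/5238622690262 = 0.00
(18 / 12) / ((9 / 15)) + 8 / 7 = 51 / 14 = 3.64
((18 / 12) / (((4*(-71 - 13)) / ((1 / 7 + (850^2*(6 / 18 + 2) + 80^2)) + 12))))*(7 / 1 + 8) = -177685775 / 1568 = -113320.01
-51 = -51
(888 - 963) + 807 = 732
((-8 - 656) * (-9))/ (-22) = -2988/ 11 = -271.64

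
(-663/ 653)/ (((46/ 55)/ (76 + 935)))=-36866115/ 30038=-1227.32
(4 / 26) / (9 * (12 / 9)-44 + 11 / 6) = -12 / 2353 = -0.01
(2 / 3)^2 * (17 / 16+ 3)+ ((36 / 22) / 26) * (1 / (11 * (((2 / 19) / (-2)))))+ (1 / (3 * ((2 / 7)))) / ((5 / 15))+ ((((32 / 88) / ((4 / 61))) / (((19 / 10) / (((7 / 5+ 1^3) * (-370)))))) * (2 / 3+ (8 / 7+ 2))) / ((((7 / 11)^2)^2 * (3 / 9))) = -3266100701108629 / 18083189124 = -180615.30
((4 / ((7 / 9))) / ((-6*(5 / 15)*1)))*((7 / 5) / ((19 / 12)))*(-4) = 864 / 95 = 9.09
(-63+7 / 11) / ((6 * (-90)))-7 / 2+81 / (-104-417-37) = -324977 / 92070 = -3.53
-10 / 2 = -5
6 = 6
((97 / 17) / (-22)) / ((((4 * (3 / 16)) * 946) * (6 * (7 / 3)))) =-97 / 3714942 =-0.00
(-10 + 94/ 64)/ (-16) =273/ 512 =0.53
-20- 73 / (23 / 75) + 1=-5912 / 23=-257.04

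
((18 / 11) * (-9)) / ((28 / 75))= -6075 / 154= -39.45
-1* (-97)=97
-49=-49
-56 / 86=-28 / 43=-0.65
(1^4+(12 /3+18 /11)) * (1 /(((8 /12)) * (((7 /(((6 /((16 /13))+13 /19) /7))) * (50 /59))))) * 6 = 6550947 /819280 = 8.00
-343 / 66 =-5.20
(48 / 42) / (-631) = -8 / 4417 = -0.00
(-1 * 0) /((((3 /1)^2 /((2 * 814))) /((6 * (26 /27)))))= 0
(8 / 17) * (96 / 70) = 384 / 595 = 0.65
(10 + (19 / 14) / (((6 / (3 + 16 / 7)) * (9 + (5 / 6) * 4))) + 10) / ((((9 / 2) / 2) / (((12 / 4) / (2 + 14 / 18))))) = 11817 / 1225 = 9.65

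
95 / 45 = 19 / 9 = 2.11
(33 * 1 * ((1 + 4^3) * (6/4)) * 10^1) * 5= 160875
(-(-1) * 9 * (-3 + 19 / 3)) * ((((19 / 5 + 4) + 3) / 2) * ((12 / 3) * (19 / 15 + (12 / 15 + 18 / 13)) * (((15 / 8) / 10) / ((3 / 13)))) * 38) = 345249 / 5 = 69049.80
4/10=0.40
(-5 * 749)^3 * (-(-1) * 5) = -262618593125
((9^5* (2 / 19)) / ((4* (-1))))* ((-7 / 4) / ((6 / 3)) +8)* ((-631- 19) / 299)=4428675 / 184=24068.89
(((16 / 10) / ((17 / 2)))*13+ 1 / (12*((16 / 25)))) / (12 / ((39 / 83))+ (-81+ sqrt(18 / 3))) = -394237753 / 8467256640 - 7108309*sqrt(6) / 8467256640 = -0.05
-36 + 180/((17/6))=468/17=27.53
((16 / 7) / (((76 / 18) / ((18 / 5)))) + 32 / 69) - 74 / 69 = 20498 / 15295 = 1.34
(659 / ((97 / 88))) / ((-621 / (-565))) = 32765480 / 60237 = 543.94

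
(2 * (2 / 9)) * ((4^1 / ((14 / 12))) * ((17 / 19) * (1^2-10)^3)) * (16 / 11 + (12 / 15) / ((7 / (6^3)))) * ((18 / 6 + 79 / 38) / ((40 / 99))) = -144429410016 / 442225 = -326597.12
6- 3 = 3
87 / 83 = 1.05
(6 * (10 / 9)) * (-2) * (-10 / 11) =400 / 33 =12.12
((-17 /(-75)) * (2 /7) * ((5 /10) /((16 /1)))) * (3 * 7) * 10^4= 425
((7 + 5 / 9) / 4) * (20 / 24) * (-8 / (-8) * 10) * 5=2125 / 27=78.70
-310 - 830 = -1140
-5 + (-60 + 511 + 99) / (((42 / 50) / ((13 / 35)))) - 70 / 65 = 453137 / 1911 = 237.12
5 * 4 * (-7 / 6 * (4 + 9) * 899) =-818090 / 3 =-272696.67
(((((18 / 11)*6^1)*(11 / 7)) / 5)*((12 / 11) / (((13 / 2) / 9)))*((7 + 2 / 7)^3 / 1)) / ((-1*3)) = -1031494176 / 1716715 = -600.85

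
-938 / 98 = -67 / 7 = -9.57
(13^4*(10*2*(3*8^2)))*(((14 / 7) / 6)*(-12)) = -438696960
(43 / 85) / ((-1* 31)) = -43 / 2635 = -0.02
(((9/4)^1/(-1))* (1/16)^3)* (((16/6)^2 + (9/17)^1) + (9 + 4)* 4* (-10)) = 78391/278528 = 0.28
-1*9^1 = -9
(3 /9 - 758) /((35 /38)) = -86374 /105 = -822.61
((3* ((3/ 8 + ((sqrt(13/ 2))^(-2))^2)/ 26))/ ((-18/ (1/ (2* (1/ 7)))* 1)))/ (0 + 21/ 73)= -39347/ 1265472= -0.03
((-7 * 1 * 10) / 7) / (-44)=5 / 22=0.23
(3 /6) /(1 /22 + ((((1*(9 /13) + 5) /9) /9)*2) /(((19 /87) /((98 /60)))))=1100385 /2413423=0.46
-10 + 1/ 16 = -159/ 16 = -9.94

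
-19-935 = -954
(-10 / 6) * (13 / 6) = -65 / 18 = -3.61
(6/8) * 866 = 1299/2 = 649.50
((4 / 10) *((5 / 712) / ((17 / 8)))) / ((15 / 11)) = 22 / 22695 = 0.00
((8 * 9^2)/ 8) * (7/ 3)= 189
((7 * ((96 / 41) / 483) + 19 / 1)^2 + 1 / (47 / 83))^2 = 231515637129954271396 / 1746797198858209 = 132537.22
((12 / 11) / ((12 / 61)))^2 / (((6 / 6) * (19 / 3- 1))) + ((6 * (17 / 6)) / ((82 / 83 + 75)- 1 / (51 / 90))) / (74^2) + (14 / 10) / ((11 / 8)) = 9415572068211 / 1387860329680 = 6.78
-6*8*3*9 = -1296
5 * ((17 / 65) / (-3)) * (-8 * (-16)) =-2176 / 39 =-55.79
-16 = -16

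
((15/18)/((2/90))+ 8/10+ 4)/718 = 423/7180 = 0.06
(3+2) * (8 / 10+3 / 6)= 13 / 2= 6.50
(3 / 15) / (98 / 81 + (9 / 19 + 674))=1539 / 5199385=0.00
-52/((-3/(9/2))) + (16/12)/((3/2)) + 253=2987/9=331.89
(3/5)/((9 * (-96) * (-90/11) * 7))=11/907200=0.00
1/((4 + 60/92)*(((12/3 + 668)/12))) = 23/5992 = 0.00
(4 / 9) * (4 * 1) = 16 / 9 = 1.78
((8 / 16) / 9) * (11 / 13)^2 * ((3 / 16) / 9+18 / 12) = 8833 / 146016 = 0.06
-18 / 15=-1.20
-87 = -87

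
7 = 7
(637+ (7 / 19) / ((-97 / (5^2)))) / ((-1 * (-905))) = 1173816 / 1667915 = 0.70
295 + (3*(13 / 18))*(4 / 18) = 7978 / 27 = 295.48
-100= -100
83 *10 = 830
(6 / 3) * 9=18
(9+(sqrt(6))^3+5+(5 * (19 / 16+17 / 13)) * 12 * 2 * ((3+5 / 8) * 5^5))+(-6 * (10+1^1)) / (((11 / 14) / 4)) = 6 * sqrt(6)+705448649 / 208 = 3391594.74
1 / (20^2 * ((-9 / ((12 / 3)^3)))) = -4 / 225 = -0.02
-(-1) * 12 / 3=4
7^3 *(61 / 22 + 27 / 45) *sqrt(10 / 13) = 127253 *sqrt(130) / 1430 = 1014.62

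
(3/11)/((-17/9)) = -27/187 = -0.14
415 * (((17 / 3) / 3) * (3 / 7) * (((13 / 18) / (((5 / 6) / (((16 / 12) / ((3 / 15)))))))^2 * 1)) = 19076720 / 1701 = 11215.00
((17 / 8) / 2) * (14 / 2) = 119 / 16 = 7.44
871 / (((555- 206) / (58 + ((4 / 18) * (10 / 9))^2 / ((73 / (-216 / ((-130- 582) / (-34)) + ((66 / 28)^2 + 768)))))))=35559101204198 / 242987065839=146.34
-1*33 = -33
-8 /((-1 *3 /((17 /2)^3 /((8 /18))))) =14739 /4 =3684.75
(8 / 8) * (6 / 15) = 2 / 5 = 0.40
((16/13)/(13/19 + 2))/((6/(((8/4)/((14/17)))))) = 152/819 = 0.19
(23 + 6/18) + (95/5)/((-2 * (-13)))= 1877/78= 24.06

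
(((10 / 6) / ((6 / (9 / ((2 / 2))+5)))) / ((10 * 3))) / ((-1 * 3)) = -7 / 162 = -0.04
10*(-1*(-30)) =300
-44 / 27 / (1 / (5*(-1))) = 220 / 27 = 8.15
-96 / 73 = -1.32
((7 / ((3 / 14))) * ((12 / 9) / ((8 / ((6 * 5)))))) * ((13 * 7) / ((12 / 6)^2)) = 22295 / 6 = 3715.83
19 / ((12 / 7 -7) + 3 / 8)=-1064 / 275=-3.87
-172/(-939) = 172/939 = 0.18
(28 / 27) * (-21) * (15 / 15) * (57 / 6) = -1862 / 9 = -206.89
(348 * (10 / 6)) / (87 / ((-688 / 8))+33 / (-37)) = -1845560 / 6057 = -304.70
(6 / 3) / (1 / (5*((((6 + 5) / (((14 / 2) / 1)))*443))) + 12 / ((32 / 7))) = 389840 / 511721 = 0.76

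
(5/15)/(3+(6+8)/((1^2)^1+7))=0.07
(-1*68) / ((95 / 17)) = -1156 / 95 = -12.17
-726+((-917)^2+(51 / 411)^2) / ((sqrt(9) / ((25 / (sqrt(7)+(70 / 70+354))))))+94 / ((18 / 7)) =67589447384440 / 3547847763 - 197283074125 *sqrt(7) / 3547847763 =18903.71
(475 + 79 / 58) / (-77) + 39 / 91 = -25715 / 4466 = -5.76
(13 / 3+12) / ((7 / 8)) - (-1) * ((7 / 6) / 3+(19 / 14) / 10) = 24181 / 1260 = 19.19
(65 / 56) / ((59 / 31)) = 2015 / 3304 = 0.61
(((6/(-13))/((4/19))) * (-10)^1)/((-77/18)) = -5130/1001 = -5.12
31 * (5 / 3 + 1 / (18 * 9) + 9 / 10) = 32302 / 405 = 79.76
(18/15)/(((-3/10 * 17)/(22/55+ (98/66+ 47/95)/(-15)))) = -50416/799425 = -0.06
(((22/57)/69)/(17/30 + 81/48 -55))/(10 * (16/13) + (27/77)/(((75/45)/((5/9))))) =-1761760/206403817713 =-0.00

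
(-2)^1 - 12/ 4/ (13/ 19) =-83/ 13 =-6.38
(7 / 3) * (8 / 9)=56 / 27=2.07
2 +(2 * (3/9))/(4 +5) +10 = 326/27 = 12.07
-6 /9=-2 /3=-0.67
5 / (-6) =-5 / 6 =-0.83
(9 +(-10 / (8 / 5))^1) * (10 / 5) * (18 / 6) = 33 / 2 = 16.50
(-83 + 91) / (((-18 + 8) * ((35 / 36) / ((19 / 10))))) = -1368 / 875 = -1.56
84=84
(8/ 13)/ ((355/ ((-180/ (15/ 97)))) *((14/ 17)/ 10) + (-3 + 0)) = -0.20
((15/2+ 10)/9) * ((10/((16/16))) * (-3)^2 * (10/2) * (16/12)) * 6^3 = 252000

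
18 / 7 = 2.57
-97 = -97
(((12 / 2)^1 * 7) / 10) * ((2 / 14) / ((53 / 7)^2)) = 147 / 14045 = 0.01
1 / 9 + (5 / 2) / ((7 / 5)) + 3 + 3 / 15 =3211 / 630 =5.10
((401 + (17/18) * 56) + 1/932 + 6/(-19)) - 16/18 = 8016151/17708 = 452.69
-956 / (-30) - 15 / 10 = 30.37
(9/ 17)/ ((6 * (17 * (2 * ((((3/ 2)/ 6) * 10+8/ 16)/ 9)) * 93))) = 3/ 35836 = 0.00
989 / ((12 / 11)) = 10879 / 12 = 906.58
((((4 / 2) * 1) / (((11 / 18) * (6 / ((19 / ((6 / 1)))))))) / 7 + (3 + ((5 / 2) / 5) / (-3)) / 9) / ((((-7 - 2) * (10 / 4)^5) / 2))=-14944 / 11694375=-0.00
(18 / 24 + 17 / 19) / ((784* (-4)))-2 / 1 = -476797 / 238336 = -2.00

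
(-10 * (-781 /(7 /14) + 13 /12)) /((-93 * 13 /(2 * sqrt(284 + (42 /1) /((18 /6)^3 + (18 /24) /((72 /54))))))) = -187310 * sqrt(31479) /76167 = -436.32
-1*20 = -20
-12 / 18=-0.67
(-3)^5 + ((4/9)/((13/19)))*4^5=49393/117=422.16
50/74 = 25/37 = 0.68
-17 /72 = -0.24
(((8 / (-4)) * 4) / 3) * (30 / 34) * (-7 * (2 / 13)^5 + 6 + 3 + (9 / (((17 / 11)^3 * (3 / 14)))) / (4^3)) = -2678507984255 / 124043050612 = -21.59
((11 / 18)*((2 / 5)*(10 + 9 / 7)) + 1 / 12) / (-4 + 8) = 0.71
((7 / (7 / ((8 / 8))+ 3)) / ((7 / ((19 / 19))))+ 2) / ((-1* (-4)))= 21 / 40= 0.52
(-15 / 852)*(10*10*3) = -375 / 71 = -5.28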